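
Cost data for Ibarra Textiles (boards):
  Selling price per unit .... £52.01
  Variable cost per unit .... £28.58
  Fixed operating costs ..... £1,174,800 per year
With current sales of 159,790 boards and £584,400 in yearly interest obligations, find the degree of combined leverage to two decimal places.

Total contribution margin = 159,790 × £23.43 = £3,743,879.70.
Operating income = contribution − fixed costs = £3,743,879.70 − £1,174,800 = £2,569,079.70. Interest = £584,400.00.
DOL = £3,743,879.70 ÷ £2,569,079.70 = 1.4573; DFL = £2,569,079.70 ÷ £1,984,679.70 = 1.2945.
DCL = DOL × DFL = 1.4573 × 1.2945 = 1.8865.

1.89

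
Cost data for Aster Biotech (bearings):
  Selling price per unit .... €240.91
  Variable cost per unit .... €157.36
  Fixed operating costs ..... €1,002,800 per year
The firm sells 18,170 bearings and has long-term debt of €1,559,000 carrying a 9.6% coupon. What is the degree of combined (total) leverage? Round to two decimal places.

4.15

At 18,170 units, contribution = 18,170 × €83.55 = €1,518,103.50.
EBIT = €1,518,103.50 − €1,002,800 = €515,303.50. Interest = €149,664.00, so EBIT − I = €365,639.50.
DCL = contribution ÷ (EBIT − I) = €1,518,103.50 ÷ €365,639.50 = 4.1519.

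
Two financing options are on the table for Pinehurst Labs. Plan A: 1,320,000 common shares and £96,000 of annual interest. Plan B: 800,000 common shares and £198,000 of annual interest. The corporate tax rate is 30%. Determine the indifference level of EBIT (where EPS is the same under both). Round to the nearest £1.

Set EPS_A = EPS_B: (EBIT − £96,000)(1 − 0.30) ÷ 1,320,000 = (EBIT − £198,000)(1 − 0.30) ÷ 800,000.
The (1 − t) factor cancels: (EBIT − 96,000) × 800,000 = (EBIT − 198,000) × 1,320,000.
Solving, EBIT = (198,000·1,320,000 − 96,000·800,000) / (1,320,000 − 800,000) = 184,560,000,000 / 520,000 = 354,923.08.

£354,923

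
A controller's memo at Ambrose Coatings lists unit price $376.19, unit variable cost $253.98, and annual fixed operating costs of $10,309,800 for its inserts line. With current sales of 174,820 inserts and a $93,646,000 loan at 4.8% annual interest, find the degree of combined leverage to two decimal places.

3.26

Contribution at this volume is 174,820 × $122.21 = $21,364,752.20.
Subtracting fixed costs: EBIT = $21,364,752.20 − $10,309,800 = $11,054,952.20. Interest = $4,495,008.00.
DOL = $21,364,752.20 ÷ $11,054,952.20 = 1.9326; DFL = $11,054,952.20 ÷ $6,559,944.20 = 1.6852.
Combined leverage = 1.9326 × 1.6852 = 3.2568.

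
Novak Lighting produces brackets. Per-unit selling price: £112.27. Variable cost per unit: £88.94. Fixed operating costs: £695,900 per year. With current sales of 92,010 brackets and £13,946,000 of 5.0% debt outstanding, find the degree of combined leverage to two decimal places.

2.85

Contribution at this volume is 92,010 × £23.33 = £2,146,593.30.
EBIT = £2,146,593.30 − £695,900 = £1,450,693.30. Interest = £697,300.00.
DOL = £2,146,593.30 ÷ £1,450,693.30 = 1.4797; DFL = £1,450,693.30 ÷ £753,393.30 = 1.9255.
Combined leverage = 1.4797 × 1.9255 = 2.8492.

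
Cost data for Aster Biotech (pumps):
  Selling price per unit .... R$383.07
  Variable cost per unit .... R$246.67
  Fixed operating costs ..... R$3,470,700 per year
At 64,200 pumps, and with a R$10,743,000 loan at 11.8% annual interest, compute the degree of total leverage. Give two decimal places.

Total contribution margin = 64,200 × R$136.40 = R$8,756,880.00.
Operating income = contribution − fixed costs = R$8,756,880.00 − R$3,470,700 = R$5,286,180.00. Interest = R$1,267,674.00, so EBIT − I = R$4,018,506.00.
Degree of total leverage = total CM / (EBIT − interest) = R$8,756,880.00 / R$4,018,506.00 = 2.1791.

2.18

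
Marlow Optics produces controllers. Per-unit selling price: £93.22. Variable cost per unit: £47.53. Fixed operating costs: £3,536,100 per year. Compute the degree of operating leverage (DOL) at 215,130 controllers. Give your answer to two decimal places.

1.56

Total contribution margin = 215,130 × £45.69 = £9,829,289.70.
Operating income = contribution − fixed costs = £9,829,289.70 − £3,536,100 = £6,293,189.70.
DOL = contribution ÷ EBIT = £9,829,289.70 ÷ £6,293,189.70 = 1.5619.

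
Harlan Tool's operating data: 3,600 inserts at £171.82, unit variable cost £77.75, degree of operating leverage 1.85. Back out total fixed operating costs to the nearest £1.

£155,597

At 3,600 units, contribution = 3,600 × £94.07 = £338,652.00.
DOL = contribution / EBIT, so EBIT = £338,652.00 / 1.85 = £183,055.14.
And FC = contribution − EBIT = £338,652.00 − £183,055.14 = £155,597.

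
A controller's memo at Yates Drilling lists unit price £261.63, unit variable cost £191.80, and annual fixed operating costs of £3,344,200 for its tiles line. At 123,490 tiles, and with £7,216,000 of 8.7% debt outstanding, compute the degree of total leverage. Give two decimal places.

At 123,490 units, contribution = 123,490 × £69.83 = £8,623,306.70.
Subtracting fixed costs: EBIT = £8,623,306.70 − £3,344,200 = £5,279,106.70. Interest = £627,792.00.
DOL = £8,623,306.70 ÷ £5,279,106.70 = 1.6335; DFL = £5,279,106.70 ÷ £4,651,314.70 = 1.1350.
DCL = DOL × DFL = 1.6335 × 1.1350 = 1.8540.

1.85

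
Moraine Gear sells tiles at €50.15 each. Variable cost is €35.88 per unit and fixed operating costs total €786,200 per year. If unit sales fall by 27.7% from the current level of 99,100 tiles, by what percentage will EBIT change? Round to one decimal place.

-62.4%

At 99,100 units, contribution = 99,100 × €14.27 = €1,414,157.00.
EBIT = €1,414,157.00 − €786,200 = €627,957.00.
So DOL = total CM / EBIT = €1,414,157.00 / €627,957.00 = 2.2520.
So EBIT moves 2.2520 × (-27.7%) = -62.4%.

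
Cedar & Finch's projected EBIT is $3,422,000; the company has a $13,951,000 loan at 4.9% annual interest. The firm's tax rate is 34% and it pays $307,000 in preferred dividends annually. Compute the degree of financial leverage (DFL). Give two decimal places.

Interest = $683,599.00.
Pre-tax preferred-dividend burden = $307,000 ÷ (1 − 0.34) = $465,151.52.
DFL = EBIT ÷ [EBIT − I − D_p/(1−t)] = $3,422,000 ÷ [$3,422,000 − $683,599.00 − $465,151.52] = $3,422,000 ÷ $2,273,249.48 = 1.5053.

1.51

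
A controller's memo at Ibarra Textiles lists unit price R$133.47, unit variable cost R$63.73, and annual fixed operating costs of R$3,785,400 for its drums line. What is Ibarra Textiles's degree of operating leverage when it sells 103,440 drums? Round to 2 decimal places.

Contribution at this volume is 103,440 × R$69.74 = R$7,213,905.60.
Operating income = contribution − fixed costs = R$7,213,905.60 − R$3,785,400 = R$3,428,505.60.
So DOL = total CM / EBIT = R$7,213,905.60 / R$3,428,505.60 = 2.1041.

2.10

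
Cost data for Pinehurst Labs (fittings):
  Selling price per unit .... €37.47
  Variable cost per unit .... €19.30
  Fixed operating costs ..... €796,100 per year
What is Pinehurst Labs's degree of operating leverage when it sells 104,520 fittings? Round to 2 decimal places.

1.72

Contribution at this volume is 104,520 × €18.17 = €1,899,128.40.
Subtracting fixed costs: EBIT = €1,899,128.40 − €796,100 = €1,103,028.40.
DOL = contribution ÷ EBIT = €1,899,128.40 ÷ €1,103,028.40 = 1.7217.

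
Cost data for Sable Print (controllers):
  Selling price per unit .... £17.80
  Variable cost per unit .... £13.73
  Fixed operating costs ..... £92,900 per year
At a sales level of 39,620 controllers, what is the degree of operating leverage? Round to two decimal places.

Total contribution margin = 39,620 × £4.07 = £161,253.40.
EBIT = £161,253.40 − £92,900 = £68,353.40.
Degree of operating leverage = £161,253.40 / £68,353.40 = 2.3591.

2.36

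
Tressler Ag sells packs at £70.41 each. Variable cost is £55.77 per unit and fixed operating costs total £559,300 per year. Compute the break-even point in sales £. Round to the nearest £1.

Contribution margin per unit = £70.41 − £55.77 = £14.64, a CM ratio of £14.64 ÷ £70.41 = 0.2079.
Break-even sales = FC ÷ CM ratio = £559,300 × £70.41 / £14.64 = £2,689,912.

£2,689,912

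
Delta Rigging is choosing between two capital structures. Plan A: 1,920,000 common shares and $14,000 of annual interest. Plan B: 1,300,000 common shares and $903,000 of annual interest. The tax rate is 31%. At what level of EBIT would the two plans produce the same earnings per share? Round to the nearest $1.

At indifference, (EBIT − 14,000)(1 − t)/1,920,000 = (EBIT − 903,000)(1 − t)/1,300,000.
Cancelling (1 − t) and cross-multiplying: 1,300,000·(EBIT − 14,000) = 1,920,000·(EBIT − 903,000).
Solving, EBIT = (903,000·1,920,000 − 14,000·1,300,000) / (1,920,000 − 1,300,000) = 1,715,560,000,000 / 620,000 = 2,767,032.26.

$2,767,032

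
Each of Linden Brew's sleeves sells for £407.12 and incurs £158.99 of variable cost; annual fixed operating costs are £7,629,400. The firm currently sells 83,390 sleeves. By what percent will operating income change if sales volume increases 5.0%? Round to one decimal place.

Contribution at this volume is 83,390 × £248.13 = £20,691,560.70.
EBIT = £20,691,560.70 − £7,629,400 = £13,062,160.70.
So DOL = total CM / EBIT = £20,691,560.70 / £13,062,160.70 = 1.5841.
%ΔEBIT = DOL × %ΔSales = 1.5841 × +5.0% = +7.9%.

+7.9%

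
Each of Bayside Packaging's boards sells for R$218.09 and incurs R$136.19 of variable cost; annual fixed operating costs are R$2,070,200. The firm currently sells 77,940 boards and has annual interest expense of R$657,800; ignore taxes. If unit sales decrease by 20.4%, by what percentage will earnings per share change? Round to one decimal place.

Contribution at this volume is 77,940 × R$81.90 = R$6,383,286.00.
Operating income = contribution − fixed costs = R$6,383,286.00 − R$2,070,200 = R$4,313,086.00.
After interest of R$657,800.00, pre-tax earnings = R$3,655,286.00.
Degree of combined leverage = contribution ÷ (EBIT − I) = R$6,383,286.00 ÷ R$3,655,286.00 = 1.7463.
EPS therefore changes by 1.7463 × (-20.4%) = -35.6%.

-35.6%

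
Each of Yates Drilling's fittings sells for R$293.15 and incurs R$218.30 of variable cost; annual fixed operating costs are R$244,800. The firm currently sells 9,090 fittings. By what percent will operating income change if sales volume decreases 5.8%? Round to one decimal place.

Total contribution margin = 9,090 × R$74.85 = R$680,386.50.
EBIT = R$680,386.50 − R$244,800 = R$435,586.50.
So DOL = total CM / EBIT = R$680,386.50 / R$435,586.50 = 1.5620.
Operating income changes by 1.5620 × -5.8% = -9.1%.

-9.1%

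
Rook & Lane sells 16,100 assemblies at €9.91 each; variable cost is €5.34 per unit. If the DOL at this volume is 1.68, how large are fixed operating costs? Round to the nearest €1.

Total contribution margin = 16,100 × €4.57 = €73,577.00.
DOL = contribution / EBIT, so EBIT = €73,577.00 / 1.68 = €43,795.83.
And FC = contribution − EBIT = €73,577.00 − €43,795.83 = €29,781.

€29,781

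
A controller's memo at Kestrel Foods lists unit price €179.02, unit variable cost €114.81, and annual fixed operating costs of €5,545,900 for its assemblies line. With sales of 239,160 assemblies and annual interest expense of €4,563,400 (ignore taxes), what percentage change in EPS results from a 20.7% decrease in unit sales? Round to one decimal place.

-60.6%

At 239,160 units, contribution = 239,160 × €64.21 = €15,356,463.60.
EBIT = €15,356,463.60 − €5,545,900 = €9,810,563.60.
Interest = €4,563,400.00, so EBIT − I = €5,247,163.60.
Degree of combined leverage = contribution ÷ (EBIT − I) = €15,356,463.60 ÷ €5,247,163.60 = 2.9266.
%ΔEPS = DCL × %ΔSales = 2.9266 × -20.7% = -60.6%.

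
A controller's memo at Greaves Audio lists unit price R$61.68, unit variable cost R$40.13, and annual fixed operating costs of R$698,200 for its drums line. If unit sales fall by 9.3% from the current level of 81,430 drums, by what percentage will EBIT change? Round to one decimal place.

-15.4%

Contribution at this volume is 81,430 × R$21.55 = R$1,754,816.50.
Operating income = contribution − fixed costs = R$1,754,816.50 − R$698,200 = R$1,056,616.50.
So DOL = total CM / EBIT = R$1,754,816.50 / R$1,056,616.50 = 1.6608.
Operating income changes by 1.6608 × -9.3% = -15.4%.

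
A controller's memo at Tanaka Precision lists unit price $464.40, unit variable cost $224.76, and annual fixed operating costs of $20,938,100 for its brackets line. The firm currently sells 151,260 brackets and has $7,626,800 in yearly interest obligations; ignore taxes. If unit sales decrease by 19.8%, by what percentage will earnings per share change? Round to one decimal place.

Contribution at this volume is 151,260 × $239.64 = $36,247,946.40.
EBIT = $36,247,946.40 − $20,938,100 = $15,309,846.40.
Interest = $7,626,800.00, so EBIT − I = $7,683,046.40.
Degree of combined leverage = contribution ÷ (EBIT − I) = $36,247,946.40 ÷ $7,683,046.40 = 4.7179.
EPS therefore changes by 4.7179 × (-19.8%) = -93.4%.

-93.4%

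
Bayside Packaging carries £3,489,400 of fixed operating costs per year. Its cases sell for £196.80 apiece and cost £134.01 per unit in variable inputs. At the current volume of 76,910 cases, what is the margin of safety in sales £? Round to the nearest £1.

Each unit contributes £196.80 − £134.01 = £62.79. Break-even units = £3,489,400 ÷ £62.79 = 55,572.54; break-even revenue = 55,572.54 × £196.80 = £10,936,676.54.
Actual sales revenue = 76,910 × £196.80 = £15,135,888.00.
Margin of safety = £15,135,888.00 − £10,936,676.54 = £4,199,211.

£4,199,211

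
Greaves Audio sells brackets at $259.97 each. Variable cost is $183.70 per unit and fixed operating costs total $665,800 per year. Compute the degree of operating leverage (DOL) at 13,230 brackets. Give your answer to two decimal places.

2.94

At 13,230 units, contribution = 13,230 × $76.27 = $1,009,052.10.
Subtracting fixed costs: EBIT = $1,009,052.10 − $665,800 = $343,252.10.
DOL = contribution ÷ EBIT = $1,009,052.10 ÷ $343,252.10 = 2.9397.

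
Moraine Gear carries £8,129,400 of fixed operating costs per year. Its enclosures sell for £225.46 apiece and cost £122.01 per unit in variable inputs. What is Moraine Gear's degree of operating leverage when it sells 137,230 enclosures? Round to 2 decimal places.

2.34

Contribution at this volume is 137,230 × £103.45 = £14,196,443.50.
Subtracting fixed costs: EBIT = £14,196,443.50 − £8,129,400 = £6,067,043.50.
DOL = contribution ÷ EBIT = £14,196,443.50 ÷ £6,067,043.50 = 2.3399.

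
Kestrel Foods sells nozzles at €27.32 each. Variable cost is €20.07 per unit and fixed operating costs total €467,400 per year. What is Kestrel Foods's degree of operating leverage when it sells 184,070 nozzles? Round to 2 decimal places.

1.54

At 184,070 units, contribution = 184,070 × €7.25 = €1,334,507.50.
EBIT = €1,334,507.50 − €467,400 = €867,107.50.
Degree of operating leverage = €1,334,507.50 / €867,107.50 = 1.5390.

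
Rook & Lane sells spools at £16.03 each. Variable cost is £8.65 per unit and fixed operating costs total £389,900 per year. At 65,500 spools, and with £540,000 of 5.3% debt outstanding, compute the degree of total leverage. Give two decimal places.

At 65,500 units, contribution = 65,500 × £7.38 = £483,390.00.
EBIT = £483,390.00 − £389,900 = £93,490.00. Interest = £28,620.00.
DOL = £483,390.00 ÷ £93,490.00 = 5.1705; DFL = £93,490.00 ÷ £64,870.00 = 1.4412.
DCL = DOL × DFL = 5.1705 × 1.4412 = 7.4517.

7.45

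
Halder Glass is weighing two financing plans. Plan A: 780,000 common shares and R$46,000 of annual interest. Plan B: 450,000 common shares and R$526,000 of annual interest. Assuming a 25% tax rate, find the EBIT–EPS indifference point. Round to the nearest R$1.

R$1,180,545

At indifference, (EBIT − 46,000)(1 − t)/780,000 = (EBIT − 526,000)(1 − t)/450,000.
Cancelling (1 − t) and cross-multiplying: 450,000·(EBIT − 46,000) = 780,000·(EBIT − 526,000).
Solving, EBIT = (526,000·780,000 − 46,000·450,000) / (780,000 − 450,000) = 389,580,000,000 / 330,000 = 1,180,545.45.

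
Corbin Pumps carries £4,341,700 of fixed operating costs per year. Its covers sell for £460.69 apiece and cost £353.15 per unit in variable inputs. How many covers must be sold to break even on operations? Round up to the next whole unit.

40,373 covers

Each unit contributes £460.69 − £353.15 = £107.54.
Units to break even: £4,341,700 ÷ £107.54 = 40,372.88, rounded up to 40,373.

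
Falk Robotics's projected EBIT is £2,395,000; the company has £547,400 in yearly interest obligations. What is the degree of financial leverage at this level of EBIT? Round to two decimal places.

Interest = £547,400.00.
DFL = EBIT ÷ (EBIT − I) = £2,395,000 ÷ (£2,395,000 − £547,400.00) = £2,395,000 ÷ £1,847,600.00 = 1.2963.

1.30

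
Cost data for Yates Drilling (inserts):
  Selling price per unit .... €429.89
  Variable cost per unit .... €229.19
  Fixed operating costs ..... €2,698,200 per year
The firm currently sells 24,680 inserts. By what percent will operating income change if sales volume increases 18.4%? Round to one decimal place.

Total contribution margin = 24,680 × €200.70 = €4,953,276.00.
Subtracting fixed costs: EBIT = €4,953,276.00 − €2,698,200 = €2,255,076.00.
So DOL = total CM / EBIT = €4,953,276.00 / €2,255,076.00 = 2.1965.
So EBIT moves 2.1965 × (+18.4%) = +40.4%.

+40.4%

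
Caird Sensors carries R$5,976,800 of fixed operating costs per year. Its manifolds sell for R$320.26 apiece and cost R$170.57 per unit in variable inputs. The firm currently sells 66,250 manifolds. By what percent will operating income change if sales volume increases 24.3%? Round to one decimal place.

Contribution at this volume is 66,250 × R$149.69 = R$9,916,962.50.
Subtracting fixed costs: EBIT = R$9,916,962.50 − R$5,976,800 = R$3,940,162.50.
DOL = contribution ÷ EBIT = R$9,916,962.50 ÷ R$3,940,162.50 = 2.5169.
%ΔEBIT = DOL × %ΔSales = 2.5169 × +24.3% = +61.2%.

+61.2%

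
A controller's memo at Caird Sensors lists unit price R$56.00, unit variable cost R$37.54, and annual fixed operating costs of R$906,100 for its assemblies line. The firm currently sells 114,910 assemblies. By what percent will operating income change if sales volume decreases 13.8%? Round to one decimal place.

Contribution at this volume is 114,910 × R$18.46 = R$2,121,238.60.
EBIT = R$2,121,238.60 − R$906,100 = R$1,215,138.60.
So DOL = total CM / EBIT = R$2,121,238.60 / R$1,215,138.60 = 1.7457.
So EBIT moves 1.7457 × (-13.8%) = -24.1%.

-24.1%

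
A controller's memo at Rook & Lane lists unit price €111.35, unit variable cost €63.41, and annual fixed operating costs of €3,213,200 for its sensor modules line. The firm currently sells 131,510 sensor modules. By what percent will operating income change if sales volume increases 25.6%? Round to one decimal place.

Total contribution margin = 131,510 × €47.94 = €6,304,589.40.
Subtracting fixed costs: EBIT = €6,304,589.40 − €3,213,200 = €3,091,389.40.
So DOL = total CM / EBIT = €6,304,589.40 / €3,091,389.40 = 2.0394.
%ΔEBIT = DOL × %ΔSales = 2.0394 × +25.6% = +52.2%.

+52.2%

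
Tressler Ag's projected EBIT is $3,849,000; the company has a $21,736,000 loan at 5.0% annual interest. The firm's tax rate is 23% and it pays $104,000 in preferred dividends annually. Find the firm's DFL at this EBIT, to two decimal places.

1.47

Interest = $1,086,800.00.
Preferred dividends grossed up pre-tax: $104,000 / (1 − 0.23) = $135,064.94.
DFL = EBIT ÷ [EBIT − I − D_p/(1−t)] = $3,849,000 ÷ [$3,849,000 − $1,086,800.00 − $135,064.94] = $3,849,000 ÷ $2,627,135.06 = 1.4651.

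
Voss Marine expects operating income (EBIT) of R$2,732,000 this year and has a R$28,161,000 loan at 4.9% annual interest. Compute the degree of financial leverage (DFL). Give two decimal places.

Interest = R$1,379,889.00.
Degree of financial leverage = EBIT / (EBIT − interest) = R$2,732,000 / R$1,352,111.00 = 2.0205.

2.02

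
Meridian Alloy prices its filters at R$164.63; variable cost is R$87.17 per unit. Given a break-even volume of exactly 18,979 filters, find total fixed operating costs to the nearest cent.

R$1,470,113.34

Unit CM = price − variable cost = R$164.63 − R$87.17 = R$77.46.
Fixed costs = break-even units × CM = 18,979 × R$77.46 = R$1,470,113.34.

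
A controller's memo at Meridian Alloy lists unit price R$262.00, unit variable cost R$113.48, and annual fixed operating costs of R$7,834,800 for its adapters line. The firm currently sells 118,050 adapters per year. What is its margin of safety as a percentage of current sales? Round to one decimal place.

Contribution margin per unit = R$262.00 − R$113.48 = R$148.52. Break-even units = R$7,834,800 ÷ R$148.52 = 52,752.49; break-even revenue = 52,752.49 × R$262.00 = R$13,821,152.71.
Actual sales revenue = 118,050 × R$262.00 = R$30,929,100.00.
Margin of safety = (R$30,929,100.00 − R$13,821,152.71) ÷ R$30,929,100.00 = 55.3%.

55.3%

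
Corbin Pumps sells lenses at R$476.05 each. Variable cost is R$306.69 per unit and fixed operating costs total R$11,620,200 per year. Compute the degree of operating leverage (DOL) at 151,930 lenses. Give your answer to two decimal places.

At 151,930 units, contribution = 151,930 × R$169.36 = R$25,730,864.80.
EBIT = R$25,730,864.80 − R$11,620,200 = R$14,110,664.80.
DOL = contribution ÷ EBIT = R$25,730,864.80 ÷ R$14,110,664.80 = 1.8235.

1.82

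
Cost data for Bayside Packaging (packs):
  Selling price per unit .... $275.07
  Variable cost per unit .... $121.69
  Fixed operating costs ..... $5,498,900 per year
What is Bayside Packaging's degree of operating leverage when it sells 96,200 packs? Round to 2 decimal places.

Contribution at this volume is 96,200 × $153.38 = $14,755,156.00.
Subtracting fixed costs: EBIT = $14,755,156.00 − $5,498,900 = $9,256,256.00.
DOL = contribution ÷ EBIT = $14,755,156.00 ÷ $9,256,256.00 = 1.5941.

1.59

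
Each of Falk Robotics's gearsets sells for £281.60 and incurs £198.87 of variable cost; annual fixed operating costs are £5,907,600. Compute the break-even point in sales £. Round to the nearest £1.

Contribution margin per unit = £281.60 − £198.87 = £82.73, a CM ratio of £82.73 ÷ £281.60 = 0.2938.
Break-even sales = FC ÷ CM ratio = £5,907,600 × £281.60 / £82.73 = £20,108,548.

£20,108,548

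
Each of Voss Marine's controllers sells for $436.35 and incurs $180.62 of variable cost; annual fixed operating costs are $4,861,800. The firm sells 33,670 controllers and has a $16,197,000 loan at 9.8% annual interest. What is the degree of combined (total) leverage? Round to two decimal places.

3.98

Total contribution margin = 33,670 × $255.73 = $8,610,429.10.
Operating income = contribution − fixed costs = $8,610,429.10 − $4,861,800 = $3,748,629.10. Interest = $1,587,306.00.
DOL = $8,610,429.10 ÷ $3,748,629.10 = 2.2970; DFL = $3,748,629.10 ÷ $2,161,323.10 = 1.7344.
Combined leverage = 2.2970 × 1.7344 = 3.9839.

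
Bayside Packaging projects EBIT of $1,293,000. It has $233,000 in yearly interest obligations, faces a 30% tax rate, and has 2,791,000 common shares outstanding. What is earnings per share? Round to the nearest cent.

$0.27

Pre-tax income = $1,293,000 − $233,000.00 = $1,060,000.00.
After tax at 30%: net income = $1,060,000.00 × 0.70 = $742,000.00.
EPS = $742,000.00 ÷ 2,791,000 = $0.27.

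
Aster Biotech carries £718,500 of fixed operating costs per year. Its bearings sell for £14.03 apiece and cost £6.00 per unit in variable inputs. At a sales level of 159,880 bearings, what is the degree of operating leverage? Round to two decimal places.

2.27

At 159,880 units, contribution = 159,880 × £8.03 = £1,283,836.40.
Operating income = contribution − fixed costs = £1,283,836.40 − £718,500 = £565,336.40.
DOL = contribution ÷ EBIT = £1,283,836.40 ÷ £565,336.40 = 2.2709.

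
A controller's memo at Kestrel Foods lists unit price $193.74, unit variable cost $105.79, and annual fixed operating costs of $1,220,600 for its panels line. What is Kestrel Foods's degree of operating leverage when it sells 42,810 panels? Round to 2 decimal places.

Contribution at this volume is 42,810 × $87.95 = $3,765,139.50.
EBIT = $3,765,139.50 − $1,220,600 = $2,544,539.50.
So DOL = total CM / EBIT = $3,765,139.50 / $2,544,539.50 = 1.4797.

1.48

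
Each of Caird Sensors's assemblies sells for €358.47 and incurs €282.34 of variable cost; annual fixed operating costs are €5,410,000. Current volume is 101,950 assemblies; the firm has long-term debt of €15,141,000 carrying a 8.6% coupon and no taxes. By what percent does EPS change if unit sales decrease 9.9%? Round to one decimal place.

-73.2%

Total contribution margin = 101,950 × €76.13 = €7,761,453.50.
Operating income = contribution − fixed costs = €7,761,453.50 − €5,410,000 = €2,351,453.50.
Interest = €1,302,126.00, so EBIT − I = €1,049,327.50.
Degree of combined leverage = contribution ÷ (EBIT − I) = €7,761,453.50 ÷ €1,049,327.50 = 7.3966.
%ΔEPS = DCL × %ΔSales = 7.3966 × -9.9% = -73.2%.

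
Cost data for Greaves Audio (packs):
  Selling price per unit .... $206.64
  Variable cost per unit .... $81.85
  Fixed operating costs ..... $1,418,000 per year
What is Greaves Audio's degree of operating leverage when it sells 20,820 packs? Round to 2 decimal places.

Contribution at this volume is 20,820 × $124.79 = $2,598,127.80.
Subtracting fixed costs: EBIT = $2,598,127.80 − $1,418,000 = $1,180,127.80.
So DOL = total CM / EBIT = $2,598,127.80 / $1,180,127.80 = 2.2016.

2.20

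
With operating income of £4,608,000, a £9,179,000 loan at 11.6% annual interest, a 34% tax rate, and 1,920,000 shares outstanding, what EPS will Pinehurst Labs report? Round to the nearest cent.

£1.22

Interest = £1,064,764.00, so EBT = £4,608,000 − £1,064,764.00 = £3,543,236.00.
Net income = £3,543,236.00 × (1 − 0.34) = £2,338,535.76.
EPS = £2,338,535.76 ÷ 1,920,000 = £1.22.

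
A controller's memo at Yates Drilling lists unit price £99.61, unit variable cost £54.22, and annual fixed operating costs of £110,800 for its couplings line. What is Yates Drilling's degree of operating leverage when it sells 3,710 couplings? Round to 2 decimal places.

2.92

Contribution at this volume is 3,710 × £45.39 = £168,396.90.
Operating income = contribution − fixed costs = £168,396.90 − £110,800 = £57,596.90.
Degree of operating leverage = £168,396.90 / £57,596.90 = 2.9237.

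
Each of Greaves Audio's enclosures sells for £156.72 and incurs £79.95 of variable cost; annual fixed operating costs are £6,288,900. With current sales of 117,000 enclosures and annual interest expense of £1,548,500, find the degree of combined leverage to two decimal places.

7.85

At 117,000 units, contribution = 117,000 × £76.77 = £8,982,090.00.
EBIT = £8,982,090.00 − £6,288,900 = £2,693,190.00. Interest = £1,548,500.00, so EBIT − I = £1,144,690.00.
DCL = contribution ÷ (EBIT − I) = £8,982,090.00 ÷ £1,144,690.00 = 7.8467.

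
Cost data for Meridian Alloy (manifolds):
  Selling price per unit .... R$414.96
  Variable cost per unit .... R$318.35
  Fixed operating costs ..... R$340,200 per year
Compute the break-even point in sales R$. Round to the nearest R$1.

Contribution margin per unit = R$414.96 − R$318.35 = R$96.61, a CM ratio of R$96.61 ÷ R$414.96 = 0.2328.
Break-even sales = FC ÷ CM ratio = R$340,200 × R$414.96 / R$96.61 = R$1,461,230.

R$1,461,230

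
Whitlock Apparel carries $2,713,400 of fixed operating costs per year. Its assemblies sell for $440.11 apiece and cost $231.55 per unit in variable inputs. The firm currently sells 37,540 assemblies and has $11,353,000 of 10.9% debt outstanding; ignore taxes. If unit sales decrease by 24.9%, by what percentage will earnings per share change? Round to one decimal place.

At 37,540 units, contribution = 37,540 × $208.56 = $7,829,342.40.
Subtracting fixed costs: EBIT = $7,829,342.40 − $2,713,400 = $5,115,942.40.
After interest of $1,237,477.00, pre-tax earnings = $3,878,465.40.
DCL = total CM / (EBIT − I) = $7,829,342.40 / $3,878,465.40 = 2.0187.
%ΔEPS = DCL × %ΔSales = 2.0187 × -24.9% = -50.3%.

-50.3%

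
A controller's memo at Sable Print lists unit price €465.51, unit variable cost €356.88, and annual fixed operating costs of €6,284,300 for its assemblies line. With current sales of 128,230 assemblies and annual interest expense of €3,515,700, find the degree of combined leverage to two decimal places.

3.37

Contribution at this volume is 128,230 × €108.63 = €13,929,624.90.
Subtracting fixed costs: EBIT = €13,929,624.90 − €6,284,300 = €7,645,324.90. Interest = €3,515,700.00, so EBIT − I = €4,129,624.90.
DCL = contribution ÷ (EBIT − I) = €13,929,624.90 ÷ €4,129,624.90 = 3.3731.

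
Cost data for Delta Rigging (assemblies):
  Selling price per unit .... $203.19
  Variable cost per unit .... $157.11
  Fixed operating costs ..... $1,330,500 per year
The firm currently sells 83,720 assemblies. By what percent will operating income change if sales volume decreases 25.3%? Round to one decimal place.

-38.6%

Total contribution margin = 83,720 × $46.08 = $3,857,817.60.
Subtracting fixed costs: EBIT = $3,857,817.60 − $1,330,500 = $2,527,317.60.
So DOL = total CM / EBIT = $3,857,817.60 / $2,527,317.60 = 1.5264.
Operating income changes by 1.5264 × -25.3% = -38.6%.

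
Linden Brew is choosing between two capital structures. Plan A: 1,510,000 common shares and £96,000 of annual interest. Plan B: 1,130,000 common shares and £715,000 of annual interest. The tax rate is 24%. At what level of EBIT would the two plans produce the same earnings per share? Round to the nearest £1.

£2,555,711

At indifference, (EBIT − 96,000)(1 − t)/1,510,000 = (EBIT − 715,000)(1 − t)/1,130,000.
Cancelling (1 − t) and cross-multiplying: 1,130,000·(EBIT − 96,000) = 1,510,000·(EBIT − 715,000).
EBIT × (1,510,000 − 1,130,000) = 715,000 × 1,510,000 − 96,000 × 1,130,000 = 971,170,000,000, so EBIT = 971,170,000,000 ÷ 380,000 = 2,555,710.53.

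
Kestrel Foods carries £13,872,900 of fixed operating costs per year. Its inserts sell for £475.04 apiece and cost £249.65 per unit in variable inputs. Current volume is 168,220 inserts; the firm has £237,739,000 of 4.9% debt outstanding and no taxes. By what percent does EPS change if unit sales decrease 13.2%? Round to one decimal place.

Total contribution margin = 168,220 × £225.39 = £37,915,105.80.
Subtracting fixed costs: EBIT = £37,915,105.80 − £13,872,900 = £24,042,205.80.
Interest = £11,649,211.00, so EBIT − I = £12,392,994.80.
Degree of combined leverage = contribution ÷ (EBIT − I) = £37,915,105.80 ÷ £12,392,994.80 = 3.0594.
EPS therefore changes by 3.0594 × (-13.2%) = -40.4%.

-40.4%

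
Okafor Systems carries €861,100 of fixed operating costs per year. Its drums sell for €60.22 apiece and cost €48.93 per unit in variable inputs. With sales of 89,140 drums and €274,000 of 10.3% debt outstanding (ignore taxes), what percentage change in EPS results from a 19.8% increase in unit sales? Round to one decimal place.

+170.2%

Total contribution margin = 89,140 × €11.29 = €1,006,390.60.
Operating income = contribution − fixed costs = €1,006,390.60 − €861,100 = €145,290.60.
Interest = €28,222.00, so EBIT − I = €117,068.60.
Degree of combined leverage = contribution ÷ (EBIT − I) = €1,006,390.60 ÷ €117,068.60 = 8.5966.
EPS therefore changes by 8.5966 × (+19.8%) = +170.2%.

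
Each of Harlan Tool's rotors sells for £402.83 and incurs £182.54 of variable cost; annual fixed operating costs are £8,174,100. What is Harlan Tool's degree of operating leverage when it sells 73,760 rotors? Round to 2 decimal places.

2.01

At 73,760 units, contribution = 73,760 × £220.29 = £16,248,590.40.
Operating income = contribution − fixed costs = £16,248,590.40 − £8,174,100 = £8,074,490.40.
DOL = contribution ÷ EBIT = £16,248,590.40 ÷ £8,074,490.40 = 2.0123.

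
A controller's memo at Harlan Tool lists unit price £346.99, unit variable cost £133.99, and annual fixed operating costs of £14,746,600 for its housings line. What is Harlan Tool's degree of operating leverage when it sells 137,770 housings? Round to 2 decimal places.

2.01

At 137,770 units, contribution = 137,770 × £213.00 = £29,345,010.00.
EBIT = £29,345,010.00 − £14,746,600 = £14,598,410.00.
Degree of operating leverage = £29,345,010.00 / £14,598,410.00 = 2.0102.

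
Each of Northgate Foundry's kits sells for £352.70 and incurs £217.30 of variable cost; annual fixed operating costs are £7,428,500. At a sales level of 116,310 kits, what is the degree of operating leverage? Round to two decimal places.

1.89

Contribution at this volume is 116,310 × £135.40 = £15,748,374.00.
Operating income = contribution − fixed costs = £15,748,374.00 − £7,428,500 = £8,319,874.00.
DOL = contribution ÷ EBIT = £15,748,374.00 ÷ £8,319,874.00 = 1.8929.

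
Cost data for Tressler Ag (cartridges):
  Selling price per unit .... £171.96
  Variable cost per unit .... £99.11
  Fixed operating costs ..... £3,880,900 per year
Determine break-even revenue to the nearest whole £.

CM per unit = £171.96 − £99.11 = £72.85; CM ratio = £72.85 / £171.96 = 0.4236.
Break-even revenue = fixed costs × price ÷ CM = £3,880,900 × £171.96 ÷ £72.85 = £9,160,735.

£9,160,735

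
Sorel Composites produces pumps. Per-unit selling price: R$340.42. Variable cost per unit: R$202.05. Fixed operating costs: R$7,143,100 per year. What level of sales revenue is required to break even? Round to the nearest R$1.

Contribution margin per unit = R$340.42 − R$202.05 = R$138.37, a CM ratio of R$138.37 ÷ R$340.42 = 0.4065.
Break-even sales = FC ÷ CM ratio = R$7,143,100 × R$340.42 / R$138.37 = R$17,573,564.

R$17,573,564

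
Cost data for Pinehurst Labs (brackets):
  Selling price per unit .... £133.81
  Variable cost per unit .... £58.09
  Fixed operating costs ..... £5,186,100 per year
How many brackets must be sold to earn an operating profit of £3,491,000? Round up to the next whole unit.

Contribution margin per unit = £133.81 − £58.09 = £75.72.
Need Q such that Q × £75.72 − £5,186,100 = £3,491,000, i.e. Q = £8,677,100 / £75.72 = 114,594.56 → 114,595.

114,595 brackets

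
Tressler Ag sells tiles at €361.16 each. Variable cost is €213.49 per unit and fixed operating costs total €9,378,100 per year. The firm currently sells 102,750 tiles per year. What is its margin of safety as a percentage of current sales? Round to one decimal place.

Contribution margin per unit = €361.16 − €213.49 = €147.67. Break-even units = €9,378,100 ÷ €147.67 = 63,507.14; break-even revenue = 63,507.14 × €361.16 = €22,936,240.24.
Actual sales revenue = 102,750 × €361.16 = €37,109,190.00.
Margin of safety = (€37,109,190.00 − €22,936,240.24) ÷ €37,109,190.00 = 38.2%.

38.2%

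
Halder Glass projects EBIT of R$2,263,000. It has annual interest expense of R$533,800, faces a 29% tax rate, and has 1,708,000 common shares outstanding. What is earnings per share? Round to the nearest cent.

Pre-tax income = R$2,263,000 − R$533,800.00 = R$1,729,200.00.
Net income = R$1,729,200.00 × (1 − 0.29) = R$1,227,732.00.
Per share: R$1,227,732.00 / 1,708,000 shares = R$0.72.

R$0.72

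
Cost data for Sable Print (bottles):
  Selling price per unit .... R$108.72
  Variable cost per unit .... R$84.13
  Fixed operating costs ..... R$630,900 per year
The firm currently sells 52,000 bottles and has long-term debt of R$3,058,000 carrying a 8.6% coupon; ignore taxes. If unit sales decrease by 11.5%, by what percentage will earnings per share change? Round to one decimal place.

-38.2%

At 52,000 units, contribution = 52,000 × R$24.59 = R$1,278,680.00.
Subtracting fixed costs: EBIT = R$1,278,680.00 − R$630,900 = R$647,780.00.
Interest = R$262,988.00, so EBIT − I = R$384,792.00.
DCL = total CM / (EBIT − I) = R$1,278,680.00 / R$384,792.00 = 3.3230.
EPS therefore changes by 3.3230 × (-11.5%) = -38.2%.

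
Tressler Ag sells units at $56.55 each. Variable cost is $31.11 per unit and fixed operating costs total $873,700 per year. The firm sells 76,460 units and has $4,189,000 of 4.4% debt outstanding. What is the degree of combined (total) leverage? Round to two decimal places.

2.19

At 76,460 units, contribution = 76,460 × $25.44 = $1,945,142.40.
EBIT = $1,945,142.40 − $873,700 = $1,071,442.40. Interest = $184,316.00, so EBIT − I = $887,126.40.
DCL = contribution ÷ (EBIT − I) = $1,945,142.40 ÷ $887,126.40 = 2.1926.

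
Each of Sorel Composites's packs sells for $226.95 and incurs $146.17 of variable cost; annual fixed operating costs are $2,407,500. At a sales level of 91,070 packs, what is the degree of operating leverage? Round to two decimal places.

At 91,070 units, contribution = 91,070 × $80.78 = $7,356,634.60.
Operating income = contribution − fixed costs = $7,356,634.60 − $2,407,500 = $4,949,134.60.
Degree of operating leverage = $7,356,634.60 / $4,949,134.60 = 1.4864.

1.49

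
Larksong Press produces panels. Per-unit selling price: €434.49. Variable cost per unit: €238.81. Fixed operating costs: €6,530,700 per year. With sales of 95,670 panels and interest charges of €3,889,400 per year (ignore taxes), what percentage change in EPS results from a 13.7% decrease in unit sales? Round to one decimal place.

-30.9%

Contribution at this volume is 95,670 × €195.68 = €18,720,705.60.
EBIT = €18,720,705.60 − €6,530,700 = €12,190,005.60.
Interest = €3,889,400.00, so EBIT − I = €8,300,605.60.
Degree of combined leverage = contribution ÷ (EBIT − I) = €18,720,705.60 ÷ €8,300,605.60 = 2.2553.
EPS therefore changes by 2.2553 × (-13.7%) = -30.9%.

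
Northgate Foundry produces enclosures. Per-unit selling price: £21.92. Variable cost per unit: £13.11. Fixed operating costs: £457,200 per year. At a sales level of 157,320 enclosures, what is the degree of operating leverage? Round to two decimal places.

1.49

Total contribution margin = 157,320 × £8.81 = £1,385,989.20.
EBIT = £1,385,989.20 − £457,200 = £928,789.20.
So DOL = total CM / EBIT = £1,385,989.20 / £928,789.20 = 1.4923.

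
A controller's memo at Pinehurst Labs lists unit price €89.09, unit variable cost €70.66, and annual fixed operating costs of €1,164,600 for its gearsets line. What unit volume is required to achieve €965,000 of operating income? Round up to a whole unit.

Each unit contributes €89.09 − €70.66 = €18.43.
Required volume = (fixed costs + target profit) ÷ CM = (€1,164,600 + €965,000) ÷ €18.43 = 115,550.73, so 115,551 gearsets.

115,551 gearsets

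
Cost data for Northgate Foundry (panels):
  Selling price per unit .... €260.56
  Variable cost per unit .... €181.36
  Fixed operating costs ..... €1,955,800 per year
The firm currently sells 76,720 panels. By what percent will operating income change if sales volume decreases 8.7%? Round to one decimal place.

Total contribution margin = 76,720 × €79.20 = €6,076,224.00.
Operating income = contribution − fixed costs = €6,076,224.00 − €1,955,800 = €4,120,424.00.
So DOL = total CM / EBIT = €6,076,224.00 / €4,120,424.00 = 1.4747.
Operating income changes by 1.4747 × -8.7% = -12.8%.

-12.8%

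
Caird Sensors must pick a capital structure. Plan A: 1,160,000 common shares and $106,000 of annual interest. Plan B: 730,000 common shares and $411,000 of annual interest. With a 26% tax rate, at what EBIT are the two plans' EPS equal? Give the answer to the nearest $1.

$928,791

At indifference, (EBIT − 106,000)(1 − t)/1,160,000 = (EBIT − 411,000)(1 − t)/730,000.
Cancelling (1 − t) and cross-multiplying: 730,000·(EBIT − 106,000) = 1,160,000·(EBIT − 411,000).
EBIT × (1,160,000 − 730,000) = 411,000 × 1,160,000 − 106,000 × 730,000 = 399,380,000,000, so EBIT = 399,380,000,000 ÷ 430,000 = 928,790.70.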